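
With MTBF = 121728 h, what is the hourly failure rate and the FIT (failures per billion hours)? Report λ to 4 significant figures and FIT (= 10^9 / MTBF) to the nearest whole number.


Formula: λ = 1 / MTBF; FIT = λ × 1e9 = 1e9 / MTBF
λ = 1 / 121728 ≈ 8.215e-06 failures/hour
FIT = 1e9 / 121728 ≈ 8215 failures per 1e9 hours (nearest whole number)

λ = 8.215e-06 /h, FIT = 8215


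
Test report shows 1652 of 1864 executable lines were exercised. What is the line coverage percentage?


Coverage = covered / total * 100
Coverage = 1652 / 1864 * 100
Coverage = 88.63%

88.63%


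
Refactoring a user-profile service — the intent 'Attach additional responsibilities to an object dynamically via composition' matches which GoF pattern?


This matches the Decorator pattern

Decorator


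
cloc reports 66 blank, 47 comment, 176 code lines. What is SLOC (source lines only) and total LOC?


Total LOC = blank + comment + code
Total LOC = 66 + 47 + 176 = 289
SLOC (source only) = code = 176

Total LOC: 289, SLOC: 176


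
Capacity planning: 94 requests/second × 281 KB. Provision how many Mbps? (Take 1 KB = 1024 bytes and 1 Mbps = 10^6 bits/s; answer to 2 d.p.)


Formula: Mbps = payload_bytes * RPS * 8 / 1e6
Payload per request = 281 KB = 281 * 1024 = 287744 bytes
Total bytes/sec = 287744 * 94 = 27047936
Total bits/sec = 27047936 * 8 = 216383488
Mbps = 216383488 / 1e6 = 216.38

216.38 Mbps


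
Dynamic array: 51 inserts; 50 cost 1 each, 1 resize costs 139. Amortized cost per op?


Formula: Amortized cost = Total cost / Operations
Total cost = (50 * 1) + (1 * 139)
Total cost = 50 + 139 = 189
Amortized = 189 / 51 = 3.7059

3.7059


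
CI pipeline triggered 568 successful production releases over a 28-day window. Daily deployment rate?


Formula: deployments per day = releases / days
= 568 / 28
= 20.286 deploys/day
(equivalently, 142.0 deploys/week)

20.286 deploys/day


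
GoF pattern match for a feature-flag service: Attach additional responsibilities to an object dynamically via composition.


This matches the Decorator pattern

Decorator


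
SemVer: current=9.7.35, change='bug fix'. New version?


Current: 9.7.35
Change category: 'bug fix' → patch bump
SemVer rule: patch bump → increment PATCH (MAJOR and MINOR unchanged)
New: 9.7.36

9.7.36


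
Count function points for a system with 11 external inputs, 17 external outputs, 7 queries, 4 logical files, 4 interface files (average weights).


UFP = EI*4 + EO*5 + EQ*4 + ILF*10 + EIF*7
UFP = 11*4 + 17*5 + 7*4 + 4*10 + 4*7
UFP = 44 + 85 + 28 + 40 + 28
UFP = 225

225


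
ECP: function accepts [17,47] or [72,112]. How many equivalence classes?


Valid ranges: [17,47] and [72,112]
Class 1: x < 17 — invalid
Class 2: 17 ≤ x ≤ 47 — valid
Class 3: 47 < x < 72 — invalid (gap between ranges)
Class 4: 72 ≤ x ≤ 112 — valid
Class 5: x > 112 — invalid
Total equivalence classes: 5

5 equivalence classes


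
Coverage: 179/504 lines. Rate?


Coverage = covered / total * 100
Coverage = 179 / 504 * 100
Coverage = 35.52%

35.52%


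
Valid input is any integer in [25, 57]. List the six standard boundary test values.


Range: [25, 57]
Boundaries: just below min, min, min+1, max-1, max, just above max
Values: [24, 25, 26, 56, 57, 58]

[24, 25, 26, 56, 57, 58]


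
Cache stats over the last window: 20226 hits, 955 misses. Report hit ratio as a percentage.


Formula: hit rate = hits / (hits + misses) * 100
hit rate = 20226 / (20226 + 955) * 100
hit rate = 20226 / 21181 * 100
hit rate = 95.49%

95.49%


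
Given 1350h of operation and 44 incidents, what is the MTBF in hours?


Formula: MTBF = Total operating time / Number of failures
MTBF = 1350 / 44
MTBF = 30.68 hours

30.68 hours


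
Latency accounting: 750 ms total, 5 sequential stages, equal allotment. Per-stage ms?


Formula: per_stage = total_budget / stages
per_stage = 750 / 5
per_stage = 150.0 ms

150.0 ms


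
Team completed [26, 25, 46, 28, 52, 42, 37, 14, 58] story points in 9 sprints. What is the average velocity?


Formula: Avg velocity = Total points / Number of sprints
Points: [26, 25, 46, 28, 52, 42, 37, 14, 58]
Sum = 26 + 25 + 46 + 28 + 52 + 42 + 37 + 14 + 58 = 328
Avg velocity = 328 / 9 = 36.44 points/sprint

36.44 points/sprint


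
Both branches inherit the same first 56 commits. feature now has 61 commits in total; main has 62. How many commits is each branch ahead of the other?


Common ancestor: commit #56
feature commits after divergence: 61 - 56 = 5
main commits after divergence: 62 - 56 = 6
feature is 5 commits ahead of main
main is 6 commits ahead of feature

feature ahead: 5, main ahead: 6


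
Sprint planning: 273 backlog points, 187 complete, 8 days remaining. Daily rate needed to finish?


Formula: Required rate = Remaining points / Days left
Remaining = 273 - 187 = 86 points
Required rate = 86 / 8 = 10.75 points/day

10.75 points/day


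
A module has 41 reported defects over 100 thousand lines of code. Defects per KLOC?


Defect density = defects / KLOC
Defect density = 41 / 100
Defect density = 0.41 defects/KLOC

0.41 defects/KLOC


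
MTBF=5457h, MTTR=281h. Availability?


Availability = MTBF / (MTBF + MTTR)
Availability = 5457 / (5457 + 281)
Availability = 5457 / 5738
Availability = 95.1028%

95.1028%


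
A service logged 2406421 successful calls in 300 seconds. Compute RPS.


Formula: throughput = requests / seconds
throughput = 2406421 / 300
throughput = 8021.4 requests/second

8021.4 requests/second


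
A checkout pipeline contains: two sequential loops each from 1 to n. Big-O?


Reasoning: sequential dominates: O(n) + O(n) = O(n)
Complexity: O(n)

O(n)


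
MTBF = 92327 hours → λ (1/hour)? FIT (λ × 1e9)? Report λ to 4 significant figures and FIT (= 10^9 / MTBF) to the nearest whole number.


Formula: λ = 1 / MTBF; FIT = λ × 1e9 = 1e9 / MTBF
λ = 1 / 92327 ≈ 1.083e-05 failures/hour
FIT = 1e9 / 92327 ≈ 10831 failures per 1e9 hours (nearest whole number)

λ = 1.083e-05 /h, FIT = 10831


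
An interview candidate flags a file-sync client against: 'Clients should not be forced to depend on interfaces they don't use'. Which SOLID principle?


This describes the Interface Segregation Principle (ISP)

Interface Segregation Principle (ISP)


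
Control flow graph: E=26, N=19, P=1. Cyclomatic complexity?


Formula: V(G) = E - N + 2P
V(G) = 26 - 19 + 2*1
V(G) = 7 + 2
V(G) = 9

9


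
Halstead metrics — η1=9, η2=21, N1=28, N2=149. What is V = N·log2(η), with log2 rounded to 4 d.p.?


Formula: V = N * log2(η), where N = N1 + N2 and η = η1 + η2
η = 9 + 21 = 30
N = 28 + 149 = 177
log2(30) ≈ 4.9069
V = 177 * 4.9069 = 868.52

868.52


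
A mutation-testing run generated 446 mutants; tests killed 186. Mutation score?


Mutation score = killed / total * 100
Mutation score = 186 / 446 * 100
Mutation score = 41.7%

41.7%


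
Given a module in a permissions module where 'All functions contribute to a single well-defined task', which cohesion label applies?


Reasoning: Best: single purpose
Type: Functional cohesion

Functional cohesion


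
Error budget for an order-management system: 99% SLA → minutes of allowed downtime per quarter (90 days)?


Formula: allowed downtime = period * (100 - SLA) / 100
Period (quarter (90 days)) = 129600 minutes
Unavailability fraction = (100 - 99.0) / 100
Allowed downtime = 129600 * (100 - 99.0) / 100
Allowed downtime = 1296.0 minutes

1296.0 minutes


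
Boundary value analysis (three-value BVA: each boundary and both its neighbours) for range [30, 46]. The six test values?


Range: [30, 46]
Boundaries: just below min, min, min+1, max-1, max, just above max
Values: [29, 30, 31, 45, 46, 47]

[29, 30, 31, 45, 46, 47]


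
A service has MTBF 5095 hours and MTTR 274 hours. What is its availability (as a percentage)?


Availability = MTBF / (MTBF + MTTR)
Availability = 5095 / (5095 + 274)
Availability = 5095 / 5369
Availability = 94.8966%

94.8966%


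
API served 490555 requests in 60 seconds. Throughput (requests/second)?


Formula: throughput = requests / seconds
throughput = 490555 / 60
throughput = 8175.92 requests/second

8175.92 requests/second


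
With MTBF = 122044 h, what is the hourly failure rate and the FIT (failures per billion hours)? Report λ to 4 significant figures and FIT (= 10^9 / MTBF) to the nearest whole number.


Formula: λ = 1 / MTBF; FIT = λ × 1e9 = 1e9 / MTBF
λ = 1 / 122044 ≈ 8.194e-06 failures/hour
FIT = 1e9 / 122044 ≈ 8194 failures per 1e9 hours (nearest whole number)

λ = 8.194e-06 /h, FIT = 8194


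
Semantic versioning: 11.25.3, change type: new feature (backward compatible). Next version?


Current: 11.25.3
Change category: 'new feature (backward compatible)' → minor bump
SemVer rule: minor bump → increment MINOR, reset PATCH to 0 (MAJOR unchanged)
New: 11.26.0

11.26.0


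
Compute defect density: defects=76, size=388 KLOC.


Defect density = defects / KLOC
Defect density = 76 / 388
Defect density = 0.196 defects/KLOC

0.196 defects/KLOC


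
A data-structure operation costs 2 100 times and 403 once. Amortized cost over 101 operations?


Formula: Amortized cost = Total cost / Operations
Total cost = (100 * 2) + (1 * 403)
Total cost = 200 + 403 = 603
Amortized = 603 / 101 = 5.9703

5.9703


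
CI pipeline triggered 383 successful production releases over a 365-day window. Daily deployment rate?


Formula: deployments per day = releases / days
= 383 / 365
= 1.049 deploys/day
(equivalently, 7.35 deploys/week)

1.049 deploys/day


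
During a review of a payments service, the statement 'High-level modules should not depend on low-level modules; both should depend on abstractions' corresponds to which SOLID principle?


This describes the Dependency Inversion Principle (DIP)

Dependency Inversion Principle (DIP)


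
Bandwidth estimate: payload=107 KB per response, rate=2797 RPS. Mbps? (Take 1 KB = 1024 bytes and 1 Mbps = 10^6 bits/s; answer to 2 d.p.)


Formula: Mbps = payload_bytes * RPS * 8 / 1e6
Payload per request = 107 KB = 107 * 1024 = 109568 bytes
Total bytes/sec = 109568 * 2797 = 306461696
Total bits/sec = 306461696 * 8 = 2451693568
Mbps = 2451693568 / 1e6 = 2451.69

2451.69 Mbps


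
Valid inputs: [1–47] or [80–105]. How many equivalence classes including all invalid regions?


Valid ranges: [1,47] and [80,105]
Class 1: x < 1 — invalid
Class 2: 1 ≤ x ≤ 47 — valid
Class 3: 47 < x < 80 — invalid (gap between ranges)
Class 4: 80 ≤ x ≤ 105 — valid
Class 5: x > 105 — invalid
Total equivalence classes: 5

5 equivalence classes


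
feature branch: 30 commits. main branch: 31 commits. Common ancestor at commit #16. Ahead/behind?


Common ancestor: commit #16
feature commits after divergence: 30 - 16 = 14
main commits after divergence: 31 - 16 = 15
feature is 14 commits ahead of main
main is 15 commits ahead of feature

feature ahead: 14, main ahead: 15


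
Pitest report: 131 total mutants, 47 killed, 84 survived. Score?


Mutation score = killed / total * 100
Mutation score = 47 / 131 * 100
Mutation score = 35.88%

35.88%


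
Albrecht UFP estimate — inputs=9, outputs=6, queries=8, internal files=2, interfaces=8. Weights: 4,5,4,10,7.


UFP = EI*4 + EO*5 + EQ*4 + ILF*10 + EIF*7
UFP = 9*4 + 6*5 + 8*4 + 2*10 + 8*7
UFP = 36 + 30 + 32 + 20 + 56
UFP = 174

174


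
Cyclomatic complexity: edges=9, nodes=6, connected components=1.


Formula: V(G) = E - N + 2P
V(G) = 9 - 6 + 2*1
V(G) = 3 + 2
V(G) = 5

5


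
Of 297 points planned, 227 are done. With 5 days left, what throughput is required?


Formula: Required rate = Remaining points / Days left
Remaining = 297 - 227 = 70 points
Required rate = 70 / 5 = 14.0 points/day

14.0 points/day


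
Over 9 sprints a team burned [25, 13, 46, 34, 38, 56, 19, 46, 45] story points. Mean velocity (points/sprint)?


Formula: Avg velocity = Total points / Number of sprints
Points: [25, 13, 46, 34, 38, 56, 19, 46, 45]
Sum = 25 + 13 + 46 + 34 + 38 + 56 + 19 + 46 + 45 = 322
Avg velocity = 322 / 9 = 35.78 points/sprint

35.78 points/sprint


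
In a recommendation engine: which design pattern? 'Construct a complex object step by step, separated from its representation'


This matches the Builder pattern

Builder


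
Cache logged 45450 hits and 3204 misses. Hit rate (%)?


Formula: hit rate = hits / (hits + misses) * 100
hit rate = 45450 / (45450 + 3204) * 100
hit rate = 45450 / 48654 * 100
hit rate = 93.41%

93.41%


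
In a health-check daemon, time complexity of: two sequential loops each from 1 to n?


Reasoning: sequential dominates: O(n) + O(n) = O(n)
Complexity: O(n)

O(n)


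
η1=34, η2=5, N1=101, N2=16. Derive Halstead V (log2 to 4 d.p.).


Formula: V = N * log2(η), where N = N1 + N2 and η = η1 + η2
η = 34 + 5 = 39
N = 101 + 16 = 117
log2(39) ≈ 5.2854
V = 117 * 5.2854 = 618.39

618.39


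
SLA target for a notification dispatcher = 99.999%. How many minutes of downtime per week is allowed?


Formula: allowed downtime = period * (100 - SLA) / 100
Period (week) = 10080 minutes
Unavailability fraction = (100 - 99.999) / 100
Allowed downtime = 10080 * (100 - 99.999) / 100
Allowed downtime = 0.1008 minutes

0.1008 minutes


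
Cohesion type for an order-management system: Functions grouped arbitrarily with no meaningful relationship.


Reasoning: Worst: random grouping
Type: Coincidental cohesion

Coincidental cohesion


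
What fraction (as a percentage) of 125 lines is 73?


Coverage = covered / total * 100
Coverage = 73 / 125 * 100
Coverage = 58.4%

58.4%


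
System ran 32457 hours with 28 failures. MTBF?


Formula: MTBF = Total operating time / Number of failures
MTBF = 32457 / 28
MTBF = 1159.18 hours

1159.18 hours


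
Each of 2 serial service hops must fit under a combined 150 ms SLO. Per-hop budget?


Formula: per_stage = total_budget / stages
per_stage = 150 / 2
per_stage = 75.0 ms

75.0 ms


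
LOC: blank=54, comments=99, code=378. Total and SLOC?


Total LOC = blank + comment + code
Total LOC = 54 + 99 + 378 = 531
SLOC (source only) = code = 378

Total LOC: 531, SLOC: 378


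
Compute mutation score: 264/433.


Mutation score = killed / total * 100
Mutation score = 264 / 433 * 100
Mutation score = 60.97%

60.97%


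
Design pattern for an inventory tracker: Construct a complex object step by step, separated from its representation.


This matches the Builder pattern

Builder


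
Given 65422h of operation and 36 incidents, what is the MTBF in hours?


Formula: MTBF = Total operating time / Number of failures
MTBF = 65422 / 36
MTBF = 1817.28 hours

1817.28 hours


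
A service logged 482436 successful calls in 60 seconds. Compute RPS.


Formula: throughput = requests / seconds
throughput = 482436 / 60
throughput = 8040.6 requests/second

8040.6 requests/second


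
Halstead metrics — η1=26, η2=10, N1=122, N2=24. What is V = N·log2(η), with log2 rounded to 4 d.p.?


Formula: V = N * log2(η), where N = N1 + N2 and η = η1 + η2
η = 26 + 10 = 36
N = 122 + 24 = 146
log2(36) ≈ 5.1699
V = 146 * 5.1699 = 754.81

754.81


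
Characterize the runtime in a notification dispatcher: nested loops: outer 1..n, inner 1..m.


Reasoning: product of independent bounds
Complexity: O(n*m)

O(n*m)


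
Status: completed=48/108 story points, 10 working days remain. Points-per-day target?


Formula: Required rate = Remaining points / Days left
Remaining = 108 - 48 = 60 points
Required rate = 60 / 10 = 6.0 points/day

6.0 points/day


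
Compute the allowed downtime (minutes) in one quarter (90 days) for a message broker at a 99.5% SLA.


Formula: allowed downtime = period * (100 - SLA) / 100
Period (quarter (90 days)) = 129600 minutes
Unavailability fraction = (100 - 99.5) / 100
Allowed downtime = 129600 * (100 - 99.5) / 100
Allowed downtime = 648.0 minutes

648.0 minutes


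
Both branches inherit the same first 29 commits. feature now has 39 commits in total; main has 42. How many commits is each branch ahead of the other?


Common ancestor: commit #29
feature commits after divergence: 39 - 29 = 10
main commits after divergence: 42 - 29 = 13
feature is 10 commits ahead of main
main is 13 commits ahead of feature

feature ahead: 10, main ahead: 13


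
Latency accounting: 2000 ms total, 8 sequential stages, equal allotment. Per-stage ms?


Formula: per_stage = total_budget / stages
per_stage = 2000 / 8
per_stage = 250.0 ms

250.0 ms


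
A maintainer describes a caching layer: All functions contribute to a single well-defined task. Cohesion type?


Reasoning: Best: single purpose
Type: Functional cohesion

Functional cohesion


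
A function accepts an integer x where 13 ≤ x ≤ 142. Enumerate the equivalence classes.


Valid range: [13, 142]
Class 1: x < 13 — invalid
Class 2: 13 ≤ x ≤ 142 — valid
Class 3: x > 142 — invalid
Total equivalence classes: 3

3 equivalence classes


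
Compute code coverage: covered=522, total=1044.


Coverage = covered / total * 100
Coverage = 522 / 1044 * 100
Coverage = 50.0%

50.0%


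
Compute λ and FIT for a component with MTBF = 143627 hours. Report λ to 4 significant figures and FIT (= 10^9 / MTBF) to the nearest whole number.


Formula: λ = 1 / MTBF; FIT = λ × 1e9 = 1e9 / MTBF
λ = 1 / 143627 ≈ 6.962e-06 failures/hour
FIT = 1e9 / 143627 ≈ 6962 failures per 1e9 hours (nearest whole number)

λ = 6.962e-06 /h, FIT = 6962


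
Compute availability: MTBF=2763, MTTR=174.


Availability = MTBF / (MTBF + MTTR)
Availability = 2763 / (2763 + 174)
Availability = 2763 / 2937
Availability = 94.0756%

94.0756%


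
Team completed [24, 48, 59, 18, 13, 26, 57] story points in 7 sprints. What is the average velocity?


Formula: Avg velocity = Total points / Number of sprints
Points: [24, 48, 59, 18, 13, 26, 57]
Sum = 24 + 48 + 59 + 18 + 13 + 26 + 57 = 245
Avg velocity = 245 / 7 = 35.0 points/sprint

35.0 points/sprint


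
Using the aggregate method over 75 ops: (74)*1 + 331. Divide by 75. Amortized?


Formula: Amortized cost = Total cost / Operations
Total cost = (74 * 1) + (1 * 331)
Total cost = 74 + 331 = 405
Amortized = 405 / 75 = 5.4

5.4


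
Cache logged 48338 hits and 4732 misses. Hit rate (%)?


Formula: hit rate = hits / (hits + misses) * 100
hit rate = 48338 / (48338 + 4732) * 100
hit rate = 48338 / 53070 * 100
hit rate = 91.08%

91.08%


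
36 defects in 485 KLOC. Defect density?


Defect density = defects / KLOC
Defect density = 36 / 485
Defect density = 0.074 defects/KLOC

0.074 defects/KLOC


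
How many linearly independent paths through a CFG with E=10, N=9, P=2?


Formula: V(G) = E - N + 2P
V(G) = 10 - 9 + 2*2
V(G) = 1 + 4
V(G) = 5

5


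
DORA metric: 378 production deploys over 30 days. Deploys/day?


Formula: deployments per day = releases / days
= 378 / 30
= 12.6 deploys/day
(equivalently, 88.2 deploys/week)

12.6 deploys/day


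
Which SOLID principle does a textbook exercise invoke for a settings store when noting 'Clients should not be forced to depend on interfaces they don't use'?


This describes the Interface Segregation Principle (ISP)

Interface Segregation Principle (ISP)


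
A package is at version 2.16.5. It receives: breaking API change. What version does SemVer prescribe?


Current: 2.16.5
Change category: 'breaking API change' → major bump
SemVer rule: major bump → increment MAJOR, reset MINOR and PATCH to 0
New: 3.0.0

3.0.0


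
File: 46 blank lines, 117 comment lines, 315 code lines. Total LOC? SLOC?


Total LOC = blank + comment + code
Total LOC = 46 + 117 + 315 = 478
SLOC (source only) = code = 315

Total LOC: 478, SLOC: 315


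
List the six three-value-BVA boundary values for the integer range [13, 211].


Range: [13, 211]
Boundaries: just below min, min, min+1, max-1, max, just above max
Values: [12, 13, 14, 210, 211, 212]

[12, 13, 14, 210, 211, 212]


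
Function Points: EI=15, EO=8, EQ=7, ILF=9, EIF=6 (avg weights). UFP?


UFP = EI*4 + EO*5 + EQ*4 + ILF*10 + EIF*7
UFP = 15*4 + 8*5 + 7*4 + 9*10 + 6*7
UFP = 60 + 40 + 28 + 90 + 42
UFP = 260

260


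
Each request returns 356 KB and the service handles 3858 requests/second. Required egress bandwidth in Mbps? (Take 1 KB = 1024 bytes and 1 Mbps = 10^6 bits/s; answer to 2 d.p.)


Formula: Mbps = payload_bytes * RPS * 8 / 1e6
Payload per request = 356 KB = 356 * 1024 = 364544 bytes
Total bytes/sec = 364544 * 3858 = 1406410752
Total bits/sec = 1406410752 * 8 = 11251286016
Mbps = 11251286016 / 1e6 = 11251.29

11251.29 Mbps


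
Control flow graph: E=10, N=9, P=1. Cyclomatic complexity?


Formula: V(G) = E - N + 2P
V(G) = 10 - 9 + 2*1
V(G) = 1 + 2
V(G) = 3

3


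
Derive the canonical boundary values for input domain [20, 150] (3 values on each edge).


Range: [20, 150]
Boundaries: just below min, min, min+1, max-1, max, just above max
Values: [19, 20, 21, 149, 150, 151]

[19, 20, 21, 149, 150, 151]


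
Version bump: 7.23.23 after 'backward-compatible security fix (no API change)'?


Current: 7.23.23
Change category: 'backward-compatible security fix (no API change)' → patch bump
SemVer rule: patch bump → increment PATCH (MAJOR and MINOR unchanged)
New: 7.23.24

7.23.24


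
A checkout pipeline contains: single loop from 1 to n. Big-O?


Reasoning: one pass through n items
Complexity: O(n)

O(n)


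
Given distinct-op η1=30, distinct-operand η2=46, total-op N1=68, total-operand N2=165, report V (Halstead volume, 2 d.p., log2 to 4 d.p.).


Formula: V = N * log2(η), where N = N1 + N2 and η = η1 + η2
η = 30 + 46 = 76
N = 68 + 165 = 233
log2(76) ≈ 6.2479
V = 233 * 6.2479 = 1455.76

1455.76


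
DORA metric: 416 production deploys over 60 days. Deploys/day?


Formula: deployments per day = releases / days
= 416 / 60
= 6.933 deploys/day
(equivalently, 48.53 deploys/week)

6.933 deploys/day


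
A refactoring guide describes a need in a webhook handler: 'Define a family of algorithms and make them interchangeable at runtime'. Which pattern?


This matches the Strategy pattern

Strategy


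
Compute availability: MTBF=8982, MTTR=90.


Availability = MTBF / (MTBF + MTTR)
Availability = 8982 / (8982 + 90)
Availability = 8982 / 9072
Availability = 99.0079%

99.0079%


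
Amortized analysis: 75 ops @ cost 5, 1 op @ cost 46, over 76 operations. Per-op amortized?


Formula: Amortized cost = Total cost / Operations
Total cost = (75 * 5) + (1 * 46)
Total cost = 375 + 46 = 421
Amortized = 421 / 76 = 5.5395

5.5395


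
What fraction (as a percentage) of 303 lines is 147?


Coverage = covered / total * 100
Coverage = 147 / 303 * 100
Coverage = 48.51%

48.51%


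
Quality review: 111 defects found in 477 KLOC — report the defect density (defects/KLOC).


Defect density = defects / KLOC
Defect density = 111 / 477
Defect density = 0.233 defects/KLOC

0.233 defects/KLOC


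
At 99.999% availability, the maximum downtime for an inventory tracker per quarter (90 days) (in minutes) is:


Formula: allowed downtime = period * (100 - SLA) / 100
Period (quarter (90 days)) = 129600 minutes
Unavailability fraction = (100 - 99.999) / 100
Allowed downtime = 129600 * (100 - 99.999) / 100
Allowed downtime = 1.296 minutes

1.296 minutes


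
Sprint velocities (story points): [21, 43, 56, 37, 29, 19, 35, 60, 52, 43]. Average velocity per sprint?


Formula: Avg velocity = Total points / Number of sprints
Points: [21, 43, 56, 37, 29, 19, 35, 60, 52, 43]
Sum = 21 + 43 + 56 + 37 + 29 + 19 + 35 + 60 + 52 + 43 = 395
Avg velocity = 395 / 10 = 39.5 points/sprint

39.5 points/sprint


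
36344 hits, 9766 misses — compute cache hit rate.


Formula: hit rate = hits / (hits + misses) * 100
hit rate = 36344 / (36344 + 9766) * 100
hit rate = 36344 / 46110 * 100
hit rate = 78.82%

78.82%


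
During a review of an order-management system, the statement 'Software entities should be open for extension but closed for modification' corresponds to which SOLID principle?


This describes the Open/Closed Principle (OCP)

Open/Closed Principle (OCP)


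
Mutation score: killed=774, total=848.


Mutation score = killed / total * 100
Mutation score = 774 / 848 * 100
Mutation score = 91.27%

91.27%


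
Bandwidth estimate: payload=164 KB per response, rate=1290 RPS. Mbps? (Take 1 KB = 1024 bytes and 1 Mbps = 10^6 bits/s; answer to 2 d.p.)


Formula: Mbps = payload_bytes * RPS * 8 / 1e6
Payload per request = 164 KB = 164 * 1024 = 167936 bytes
Total bytes/sec = 167936 * 1290 = 216637440
Total bits/sec = 216637440 * 8 = 1733099520
Mbps = 1733099520 / 1e6 = 1733.1

1733.1 Mbps


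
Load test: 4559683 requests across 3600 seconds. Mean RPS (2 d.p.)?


Formula: throughput = requests / seconds
throughput = 4559683 / 3600
throughput = 1266.58 requests/second

1266.58 requests/second


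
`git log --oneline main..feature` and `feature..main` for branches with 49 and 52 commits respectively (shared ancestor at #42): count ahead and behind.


Common ancestor: commit #42
feature commits after divergence: 49 - 42 = 7
main commits after divergence: 52 - 42 = 10
feature is 7 commits ahead of main
main is 10 commits ahead of feature

feature ahead: 7, main ahead: 10


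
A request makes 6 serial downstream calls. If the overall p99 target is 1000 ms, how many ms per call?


Formula: per_stage = total_budget / stages
per_stage = 1000 / 6
per_stage = 166.67 ms

166.67 ms


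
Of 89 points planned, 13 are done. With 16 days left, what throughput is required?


Formula: Required rate = Remaining points / Days left
Remaining = 89 - 13 = 76 points
Required rate = 76 / 16 = 4.75 points/day

4.75 points/day


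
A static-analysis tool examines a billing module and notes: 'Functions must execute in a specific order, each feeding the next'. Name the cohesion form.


Reasoning: Output of one is input to next
Type: Sequential cohesion

Sequential cohesion


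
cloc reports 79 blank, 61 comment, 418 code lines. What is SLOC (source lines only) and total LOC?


Total LOC = blank + comment + code
Total LOC = 79 + 61 + 418 = 558
SLOC (source only) = code = 418

Total LOC: 558, SLOC: 418


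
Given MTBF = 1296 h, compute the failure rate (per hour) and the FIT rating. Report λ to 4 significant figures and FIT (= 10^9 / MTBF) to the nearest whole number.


Formula: λ = 1 / MTBF; FIT = λ × 1e9 = 1e9 / MTBF
λ = 1 / 1296 ≈ 7.716e-04 failures/hour
FIT = 1e9 / 1296 ≈ 771605 failures per 1e9 hours (nearest whole number)

λ = 7.716e-04 /h, FIT = 771605


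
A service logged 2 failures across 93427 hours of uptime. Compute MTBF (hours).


Formula: MTBF = Total operating time / Number of failures
MTBF = 93427 / 2
MTBF = 46713.5 hours

46713.5 hours


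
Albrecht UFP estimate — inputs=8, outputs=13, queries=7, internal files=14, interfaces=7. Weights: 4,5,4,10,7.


UFP = EI*4 + EO*5 + EQ*4 + ILF*10 + EIF*7
UFP = 8*4 + 13*5 + 7*4 + 14*10 + 7*7
UFP = 32 + 65 + 28 + 140 + 49
UFP = 314

314


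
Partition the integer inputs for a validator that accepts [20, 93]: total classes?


Valid range: [20, 93]
Class 1: x < 20 — invalid
Class 2: 20 ≤ x ≤ 93 — valid
Class 3: x > 93 — invalid
Total equivalence classes: 3

3 equivalence classes


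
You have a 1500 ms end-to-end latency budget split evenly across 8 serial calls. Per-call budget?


Formula: per_stage = total_budget / stages
per_stage = 1500 / 8
per_stage = 187.5 ms

187.5 ms


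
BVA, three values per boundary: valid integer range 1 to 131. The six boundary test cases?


Range: [1, 131]
Boundaries: just below min, min, min+1, max-1, max, just above max
Values: [0, 1, 2, 130, 131, 132]

[0, 1, 2, 130, 131, 132]


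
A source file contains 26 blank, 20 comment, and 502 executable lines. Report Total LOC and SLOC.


Total LOC = blank + comment + code
Total LOC = 26 + 20 + 502 = 548
SLOC (source only) = code = 502

Total LOC: 548, SLOC: 502


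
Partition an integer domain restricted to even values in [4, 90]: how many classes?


Constraint: even integers in [4, 90]
Class 1: x < 4 — out-of-range invalid
Class 2: x in [4,90] but odd — wrong type invalid
Class 3: x in [4,90] and even — valid
Class 4: x > 90 — out-of-range invalid
Total equivalence classes: 4

4 equivalence classes


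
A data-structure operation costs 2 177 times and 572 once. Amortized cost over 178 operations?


Formula: Amortized cost = Total cost / Operations
Total cost = (177 * 2) + (1 * 572)
Total cost = 354 + 572 = 926
Amortized = 926 / 178 = 5.2022

5.2022


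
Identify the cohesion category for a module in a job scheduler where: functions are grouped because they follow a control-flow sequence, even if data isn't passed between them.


Reasoning: Grouped by order of execution within a routine, not by data flow
Type: Procedural cohesion

Procedural cohesion


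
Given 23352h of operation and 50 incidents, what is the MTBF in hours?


Formula: MTBF = Total operating time / Number of failures
MTBF = 23352 / 50
MTBF = 467.04 hours

467.04 hours


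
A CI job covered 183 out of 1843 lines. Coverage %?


Coverage = covered / total * 100
Coverage = 183 / 1843 * 100
Coverage = 9.93%

9.93%


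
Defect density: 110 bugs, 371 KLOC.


Defect density = defects / KLOC
Defect density = 110 / 371
Defect density = 0.296 defects/KLOC

0.296 defects/KLOC


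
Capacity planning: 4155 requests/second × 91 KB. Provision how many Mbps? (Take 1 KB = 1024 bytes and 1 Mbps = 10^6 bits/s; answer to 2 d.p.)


Formula: Mbps = payload_bytes * RPS * 8 / 1e6
Payload per request = 91 KB = 91 * 1024 = 93184 bytes
Total bytes/sec = 93184 * 4155 = 387179520
Total bits/sec = 387179520 * 8 = 3097436160
Mbps = 3097436160 / 1e6 = 3097.44

3097.44 Mbps


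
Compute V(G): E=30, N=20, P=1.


Formula: V(G) = E - N + 2P
V(G) = 30 - 20 + 2*1
V(G) = 10 + 2
V(G) = 12

12


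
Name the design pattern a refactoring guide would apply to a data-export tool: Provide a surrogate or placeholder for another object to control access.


This matches the Proxy pattern

Proxy


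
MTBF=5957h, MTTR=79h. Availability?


Availability = MTBF / (MTBF + MTTR)
Availability = 5957 / (5957 + 79)
Availability = 5957 / 6036
Availability = 98.6912%

98.6912%


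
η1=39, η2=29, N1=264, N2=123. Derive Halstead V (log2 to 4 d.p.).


Formula: V = N * log2(η), where N = N1 + N2 and η = η1 + η2
η = 39 + 29 = 68
N = 264 + 123 = 387
log2(68) ≈ 6.0875
V = 387 * 6.0875 = 2355.86

2355.86


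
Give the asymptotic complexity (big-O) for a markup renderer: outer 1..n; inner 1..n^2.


Reasoning: n times n^2
Complexity: O(n^3)

O(n^3)


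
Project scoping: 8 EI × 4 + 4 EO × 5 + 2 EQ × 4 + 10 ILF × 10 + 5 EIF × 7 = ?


UFP = EI*4 + EO*5 + EQ*4 + ILF*10 + EIF*7
UFP = 8*4 + 4*5 + 2*4 + 10*10 + 5*7
UFP = 32 + 20 + 8 + 100 + 35
UFP = 195

195


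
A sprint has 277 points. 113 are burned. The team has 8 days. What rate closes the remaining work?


Formula: Required rate = Remaining points / Days left
Remaining = 277 - 113 = 164 points
Required rate = 164 / 8 = 20.5 points/day

20.5 points/day


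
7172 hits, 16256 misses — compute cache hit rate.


Formula: hit rate = hits / (hits + misses) * 100
hit rate = 7172 / (7172 + 16256) * 100
hit rate = 7172 / 23428 * 100
hit rate = 30.61%

30.61%


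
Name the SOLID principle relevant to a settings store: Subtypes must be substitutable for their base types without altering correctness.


This describes the Liskov Substitution Principle (LSP)

Liskov Substitution Principle (LSP)


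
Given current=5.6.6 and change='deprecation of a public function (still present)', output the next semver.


Current: 5.6.6
Change category: 'deprecation of a public function (still present)' → minor bump
SemVer rule: minor bump → increment MINOR, reset PATCH to 0 (MAJOR unchanged)
New: 5.7.0

5.7.0


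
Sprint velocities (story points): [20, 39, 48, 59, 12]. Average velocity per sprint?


Formula: Avg velocity = Total points / Number of sprints
Points: [20, 39, 48, 59, 12]
Sum = 20 + 39 + 48 + 59 + 12 = 178
Avg velocity = 178 / 5 = 35.6 points/sprint

35.6 points/sprint


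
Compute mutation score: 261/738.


Mutation score = killed / total * 100
Mutation score = 261 / 738 * 100
Mutation score = 35.37%

35.37%


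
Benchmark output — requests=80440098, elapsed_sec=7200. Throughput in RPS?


Formula: throughput = requests / seconds
throughput = 80440098 / 7200
throughput = 11172.24 requests/second

11172.24 requests/second


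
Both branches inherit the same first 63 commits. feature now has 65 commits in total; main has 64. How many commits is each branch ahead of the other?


Common ancestor: commit #63
feature commits after divergence: 65 - 63 = 2
main commits after divergence: 64 - 63 = 1
feature is 2 commits ahead of main
main is 1 commits ahead of feature

feature ahead: 2, main ahead: 1


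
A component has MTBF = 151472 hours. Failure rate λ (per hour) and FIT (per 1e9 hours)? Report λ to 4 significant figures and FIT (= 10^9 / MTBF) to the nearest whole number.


Formula: λ = 1 / MTBF; FIT = λ × 1e9 = 1e9 / MTBF
λ = 1 / 151472 ≈ 6.602e-06 failures/hour
FIT = 1e9 / 151472 ≈ 6602 failures per 1e9 hours (nearest whole number)

λ = 6.602e-06 /h, FIT = 6602


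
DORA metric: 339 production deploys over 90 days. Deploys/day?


Formula: deployments per day = releases / days
= 339 / 90
= 3.767 deploys/day
(equivalently, 26.37 deploys/week)

3.767 deploys/day


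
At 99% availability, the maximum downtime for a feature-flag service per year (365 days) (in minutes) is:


Formula: allowed downtime = period * (100 - SLA) / 100
Period (year (365 days)) = 525600 minutes
Unavailability fraction = (100 - 99.0) / 100
Allowed downtime = 525600 * (100 - 99.0) / 100
Allowed downtime = 5256.0 minutes

5256.0 minutes


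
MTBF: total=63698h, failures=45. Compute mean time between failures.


Formula: MTBF = Total operating time / Number of failures
MTBF = 63698 / 45
MTBF = 1415.51 hours

1415.51 hours


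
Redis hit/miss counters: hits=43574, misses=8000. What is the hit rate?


Formula: hit rate = hits / (hits + misses) * 100
hit rate = 43574 / (43574 + 8000) * 100
hit rate = 43574 / 51574 * 100
hit rate = 84.49%

84.49%


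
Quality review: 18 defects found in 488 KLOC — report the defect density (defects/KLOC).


Defect density = defects / KLOC
Defect density = 18 / 488
Defect density = 0.037 defects/KLOC

0.037 defects/KLOC


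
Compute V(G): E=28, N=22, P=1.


Formula: V(G) = E - N + 2P
V(G) = 28 - 22 + 2*1
V(G) = 6 + 2
V(G) = 8

8


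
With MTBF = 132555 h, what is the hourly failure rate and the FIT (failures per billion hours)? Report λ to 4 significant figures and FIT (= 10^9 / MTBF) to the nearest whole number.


Formula: λ = 1 / MTBF; FIT = λ × 1e9 = 1e9 / MTBF
λ = 1 / 132555 ≈ 7.544e-06 failures/hour
FIT = 1e9 / 132555 ≈ 7544 failures per 1e9 hours (nearest whole number)

λ = 7.544e-06 /h, FIT = 7544


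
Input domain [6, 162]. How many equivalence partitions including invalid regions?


Valid range: [6, 162]
Class 1: x < 6 — invalid
Class 2: 6 ≤ x ≤ 162 — valid
Class 3: x > 162 — invalid
Total equivalence classes: 3

3 equivalence classes


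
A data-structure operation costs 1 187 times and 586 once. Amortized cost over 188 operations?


Formula: Amortized cost = Total cost / Operations
Total cost = (187 * 1) + (1 * 586)
Total cost = 187 + 586 = 773
Amortized = 773 / 188 = 4.1117

4.1117


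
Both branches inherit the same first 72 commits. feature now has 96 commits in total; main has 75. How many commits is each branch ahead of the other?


Common ancestor: commit #72
feature commits after divergence: 96 - 72 = 24
main commits after divergence: 75 - 72 = 3
feature is 24 commits ahead of main
main is 3 commits ahead of feature

feature ahead: 24, main ahead: 3


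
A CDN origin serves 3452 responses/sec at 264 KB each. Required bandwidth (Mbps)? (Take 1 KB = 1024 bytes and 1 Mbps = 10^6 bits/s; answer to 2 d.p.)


Formula: Mbps = payload_bytes * RPS * 8 / 1e6
Payload per request = 264 KB = 264 * 1024 = 270336 bytes
Total bytes/sec = 270336 * 3452 = 933199872
Total bits/sec = 933199872 * 8 = 7465598976
Mbps = 7465598976 / 1e6 = 7465.6

7465.6 Mbps


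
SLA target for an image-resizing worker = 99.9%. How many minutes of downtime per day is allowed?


Formula: allowed downtime = period * (100 - SLA) / 100
Period (day) = 1440 minutes
Unavailability fraction = (100 - 99.9) / 100
Allowed downtime = 1440 * (100 - 99.9) / 100
Allowed downtime = 1.44 minutes

1.44 minutes


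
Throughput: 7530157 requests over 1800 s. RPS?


Formula: throughput = requests / seconds
throughput = 7530157 / 1800
throughput = 4183.42 requests/second

4183.42 requests/second


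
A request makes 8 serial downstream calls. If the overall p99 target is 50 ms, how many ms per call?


Formula: per_stage = total_budget / stages
per_stage = 50 / 8
per_stage = 6.25 ms

6.25 ms


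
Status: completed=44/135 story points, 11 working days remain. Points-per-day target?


Formula: Required rate = Remaining points / Days left
Remaining = 135 - 44 = 91 points
Required rate = 91 / 11 = 8.27 points/day

8.27 points/day


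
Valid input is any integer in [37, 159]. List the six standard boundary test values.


Range: [37, 159]
Boundaries: just below min, min, min+1, max-1, max, just above max
Values: [36, 37, 38, 158, 159, 160]

[36, 37, 38, 158, 159, 160]


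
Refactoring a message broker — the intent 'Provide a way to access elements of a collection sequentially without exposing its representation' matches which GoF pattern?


This matches the Iterator pattern

Iterator


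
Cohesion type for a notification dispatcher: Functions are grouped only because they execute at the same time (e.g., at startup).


Reasoning: Related by timing only
Type: Temporal cohesion

Temporal cohesion


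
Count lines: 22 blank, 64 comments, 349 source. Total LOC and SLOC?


Total LOC = blank + comment + code
Total LOC = 22 + 64 + 349 = 435
SLOC (source only) = code = 349

Total LOC: 435, SLOC: 349


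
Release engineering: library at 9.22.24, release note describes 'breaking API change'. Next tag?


Current: 9.22.24
Change category: 'breaking API change' → major bump
SemVer rule: major bump → increment MAJOR, reset MINOR and PATCH to 0
New: 10.0.0

10.0.0


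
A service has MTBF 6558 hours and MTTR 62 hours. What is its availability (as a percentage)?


Availability = MTBF / (MTBF + MTTR)
Availability = 6558 / (6558 + 62)
Availability = 6558 / 6620
Availability = 99.0634%

99.0634%


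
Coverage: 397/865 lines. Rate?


Coverage = covered / total * 100
Coverage = 397 / 865 * 100
Coverage = 45.9%

45.9%


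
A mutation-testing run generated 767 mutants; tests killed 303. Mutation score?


Mutation score = killed / total * 100
Mutation score = 303 / 767 * 100
Mutation score = 39.5%

39.5%


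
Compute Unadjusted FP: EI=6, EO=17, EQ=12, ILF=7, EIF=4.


UFP = EI*4 + EO*5 + EQ*4 + ILF*10 + EIF*7
UFP = 6*4 + 17*5 + 12*4 + 7*10 + 4*7
UFP = 24 + 85 + 48 + 70 + 28
UFP = 255

255


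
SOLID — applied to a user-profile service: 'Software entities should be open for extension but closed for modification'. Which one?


This describes the Open/Closed Principle (OCP)

Open/Closed Principle (OCP)


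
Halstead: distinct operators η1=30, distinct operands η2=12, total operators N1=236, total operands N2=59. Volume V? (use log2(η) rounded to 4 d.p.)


Formula: V = N * log2(η), where N = N1 + N2 and η = η1 + η2
η = 30 + 12 = 42
N = 236 + 59 = 295
log2(42) ≈ 5.3923
V = 295 * 5.3923 = 1590.73

1590.73
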